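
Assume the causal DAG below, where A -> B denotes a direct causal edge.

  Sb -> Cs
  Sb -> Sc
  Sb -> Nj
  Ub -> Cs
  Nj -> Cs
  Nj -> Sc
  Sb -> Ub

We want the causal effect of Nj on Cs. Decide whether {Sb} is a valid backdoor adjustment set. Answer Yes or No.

Backdoor paths from Nj to Cs (paths whose first edge points into Nj):
  P1: Nj <- Sb -> Ub -> Cs
  P2: Nj <- Sb -> Cs
Condition 1 (no descendant of Nj in the set): holds — descendants of Nj are {Cs, Sc}; none are in {Sb}.
Condition 2 (every backdoor path blocked by {Sb}):
  P1: blocked at fork node Sb ∈ conditioning set.
  P2: blocked at fork node Sb ∈ conditioning set.
{Sb} satisfies the backdoor criterion.

Yes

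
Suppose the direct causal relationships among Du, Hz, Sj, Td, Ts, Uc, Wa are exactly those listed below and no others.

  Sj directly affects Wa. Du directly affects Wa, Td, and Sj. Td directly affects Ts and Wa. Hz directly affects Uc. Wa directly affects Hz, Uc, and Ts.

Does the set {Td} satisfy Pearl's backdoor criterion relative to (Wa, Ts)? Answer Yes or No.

Yes

Backdoor paths from Wa to Ts (paths whose first edge points into Wa):
  P1: Wa <- Du -> Td -> Ts
  P2: Wa <- Td -> Ts
  P3: Wa <- Sj <- Du -> Td -> Ts
Condition 1 (no descendant of Wa in the set): holds — descendants of Wa are {Hz, Ts, Uc}; none are in {Td}.
Condition 2 (every backdoor path blocked by {Td}):
  P1: blocked at chain node Td ∈ conditioning set.
  P2: blocked at fork node Td ∈ conditioning set.
  P3: blocked at chain node Td ∈ conditioning set.
{Td} satisfies the backdoor criterion.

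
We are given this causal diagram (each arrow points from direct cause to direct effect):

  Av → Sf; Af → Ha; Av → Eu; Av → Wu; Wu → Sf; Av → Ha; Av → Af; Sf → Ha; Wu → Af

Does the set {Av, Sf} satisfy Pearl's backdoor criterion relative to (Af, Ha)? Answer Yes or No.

Backdoor paths from Af to Ha (paths whose first edge points into Af):
  P1: Af <- Av -> Wu -> Sf -> Ha
  P2: Af <- Av -> Sf -> Ha
  P3: Af <- Av -> Ha
  P4: Af <- Wu <- Av -> Sf -> Ha
  P5: Af <- Wu <- Av -> Ha
  P6: Af <- Wu -> Sf <- Av -> Ha
  P7: Af <- Wu -> Sf -> Ha
Condition 1 (no descendant of Af in the set): holds — descendants of Af are {Ha}; none are in {Av, Sf}.
Condition 2 (every backdoor path blocked by {Av, Sf}):
  P1: blocked at fork node Av ∈ conditioning set.
  P2: blocked at fork node Av ∈ conditioning set.
  P3: blocked at fork node Av ∈ conditioning set.
  P4: blocked at fork node Av ∈ conditioning set.
  P5: blocked at fork node Av ∈ conditioning set.
  P6: blocked at fork node Av ∈ conditioning set.
  P7: blocked at chain node Sf ∈ conditioning set.
{Av, Sf} satisfies the backdoor criterion.

Yes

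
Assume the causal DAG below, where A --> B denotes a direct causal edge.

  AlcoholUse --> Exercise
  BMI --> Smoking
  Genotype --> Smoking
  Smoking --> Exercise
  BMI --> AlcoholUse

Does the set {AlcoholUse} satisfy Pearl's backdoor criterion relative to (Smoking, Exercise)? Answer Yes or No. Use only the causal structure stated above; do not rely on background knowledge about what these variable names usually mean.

Backdoor paths from Smoking to Exercise (paths whose first edge points into Smoking):
  P1: Smoking <- BMI -> AlcoholUse -> Exercise
Condition 1 (no descendant of Smoking in the set): holds — descendants of Smoking are {Exercise}; none are in {AlcoholUse}.
Condition 2 (every backdoor path blocked by {AlcoholUse}):
  P1: blocked at chain node AlcoholUse ∈ conditioning set.
{AlcoholUse} satisfies the backdoor criterion.

Yes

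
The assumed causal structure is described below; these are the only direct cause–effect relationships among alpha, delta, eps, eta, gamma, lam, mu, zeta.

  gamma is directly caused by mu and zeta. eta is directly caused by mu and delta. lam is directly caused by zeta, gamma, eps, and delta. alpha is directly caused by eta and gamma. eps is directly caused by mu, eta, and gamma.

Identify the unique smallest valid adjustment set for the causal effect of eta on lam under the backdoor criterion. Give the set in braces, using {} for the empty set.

{delta, mu}

Variables eligible for adjustment (non-descendants of eta, excluding eta and lam): {delta, gamma, mu, zeta}.
Backdoor paths from eta to lam:
  P1: eta <- mu -> gamma <- zeta -> lam
  P2: eta <- mu -> gamma -> eps -> lam
  P3: eta <- mu -> gamma -> lam
  P4: eta <- mu -> eps <- gamma <- zeta -> lam
  P5: eta <- mu -> eps <- gamma -> lam
  P6: eta <- mu -> eps -> lam
  P7: eta <- delta -> lam
The empty set is not sufficient: P2 (eta <- mu -> gamma -> eps -> lam) has no collider blocking it and no conditioned non-collider, so it is open.
Try {delta, mu}:
  P1: blocked at fork node mu ∈ conditioning set.
  P2: blocked at fork node mu ∈ conditioning set.
  P3: blocked at fork node mu ∈ conditioning set.
  P4: blocked at fork node mu ∈ conditioning set.
  P5: blocked at fork node mu ∈ conditioning set.
  P6: blocked at fork node mu ∈ conditioning set.
  P7: blocked at fork node delta ∈ conditioning set.
{delta, mu} contains no descendant of eta and blocks every backdoor path.
Every element of {delta, mu} is needed (dropping delta leaves P7 open; dropping mu leaves P2 open), so no proper subset is valid.
Among all size-2 subsets of the eligible variables, only {delta, mu} blocks every backdoor path, so it is the unique smallest valid adjustment set.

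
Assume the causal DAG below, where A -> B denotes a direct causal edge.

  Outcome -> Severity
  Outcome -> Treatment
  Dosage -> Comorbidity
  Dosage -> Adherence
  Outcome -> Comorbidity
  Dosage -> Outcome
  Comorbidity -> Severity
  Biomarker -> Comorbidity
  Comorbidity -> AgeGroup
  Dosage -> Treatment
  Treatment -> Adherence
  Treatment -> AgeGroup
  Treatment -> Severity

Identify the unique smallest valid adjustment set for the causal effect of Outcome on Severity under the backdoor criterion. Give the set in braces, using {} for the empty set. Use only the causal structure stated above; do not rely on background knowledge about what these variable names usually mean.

Variables eligible for adjustment (non-descendants of Outcome, excluding Outcome and Severity): {Biomarker, Dosage}.
Backdoor paths from Outcome to Severity:
  P1: Outcome <- Dosage -> Treatment -> AgeGroup <- Comorbidity -> Severity
  P2: Outcome <- Dosage -> Treatment -> Severity
  P3: Outcome <- Dosage -> Comorbidity -> AgeGroup <- Treatment -> Severity
  P4: Outcome <- Dosage -> Comorbidity -> Severity
  P5: Outcome <- Dosage -> Adherence <- Treatment -> AgeGroup <- Comorbidity -> Severity
  P6: Outcome <- Dosage -> Adherence <- Treatment -> Severity
The empty set is not sufficient: P2 (Outcome <- Dosage -> Treatment -> Severity) has no collider blocking it and no conditioned non-collider, so it is open.
Try {Dosage}:
  P1: blocked at fork node Dosage ∈ conditioning set.
  P2: blocked at fork node Dosage ∈ conditioning set.
  P3: blocked at fork node Dosage ∈ conditioning set.
  P4: blocked at fork node Dosage ∈ conditioning set.
  P5: blocked at fork node Dosage ∈ conditioning set.
  P6: blocked at fork node Dosage ∈ conditioning set.
{Dosage} contains no descendant of Outcome and blocks every backdoor path.
No other singleton works — e.g. {Biomarker} leaves P2 open — so {Dosage} is the unique smallest valid adjustment set.

{Dosage}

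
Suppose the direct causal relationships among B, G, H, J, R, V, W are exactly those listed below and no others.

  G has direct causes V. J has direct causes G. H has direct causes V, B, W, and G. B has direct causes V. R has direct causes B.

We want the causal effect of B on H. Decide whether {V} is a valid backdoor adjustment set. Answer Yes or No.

Yes

Backdoor paths from B to H (paths whose first edge points into B):
  P1: B <- V -> G -> H
  P2: B <- V -> H
Condition 1 (no descendant of B in the set): holds — descendants of B are {H, R}; none are in {V}.
Condition 2 (every backdoor path blocked by {V}):
  P1: blocked at fork node V ∈ conditioning set.
  P2: blocked at fork node V ∈ conditioning set.
{V} satisfies the backdoor criterion.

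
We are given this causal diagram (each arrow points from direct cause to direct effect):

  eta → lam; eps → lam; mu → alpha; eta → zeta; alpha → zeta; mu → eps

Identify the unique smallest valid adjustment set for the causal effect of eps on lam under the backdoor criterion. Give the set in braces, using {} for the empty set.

Variables eligible for adjustment (non-descendants of eps, excluding eps and lam): {alpha, eta, mu, zeta}.
Backdoor paths from eps to lam:
  P1: eps <- mu -> alpha -> zeta <- eta -> lam
Each backdoor path contains an unconditioned collider, so every path is already blocked with the empty conditioning set:
  P1: blocked at collider zeta (neither it nor any descendant is in the conditioning set).
The empty set is therefore the unique smallest valid set.

{}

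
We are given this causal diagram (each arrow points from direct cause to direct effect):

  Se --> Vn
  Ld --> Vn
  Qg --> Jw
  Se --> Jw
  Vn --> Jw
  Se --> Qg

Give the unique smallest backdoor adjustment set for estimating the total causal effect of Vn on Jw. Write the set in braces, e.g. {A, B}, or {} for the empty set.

Variables eligible for adjustment (non-descendants of Vn, excluding Vn and Jw): {Ld, Qg, Se}.
Backdoor paths from Vn to Jw:
  P1: Vn <- Se -> Qg -> Jw
  P2: Vn <- Se -> Jw
The empty set is not sufficient: P1 (Vn <- Se -> Qg -> Jw) has no collider blocking it and no conditioned non-collider, so it is open.
Try {Se}:
  P1: blocked at fork node Se ∈ conditioning set.
  P2: blocked at fork node Se ∈ conditioning set.
{Se} contains no descendant of Vn and blocks every backdoor path.
No other singleton works — e.g. {Qg} leaves P2 open — so {Se} is the unique smallest valid adjustment set.

{Se}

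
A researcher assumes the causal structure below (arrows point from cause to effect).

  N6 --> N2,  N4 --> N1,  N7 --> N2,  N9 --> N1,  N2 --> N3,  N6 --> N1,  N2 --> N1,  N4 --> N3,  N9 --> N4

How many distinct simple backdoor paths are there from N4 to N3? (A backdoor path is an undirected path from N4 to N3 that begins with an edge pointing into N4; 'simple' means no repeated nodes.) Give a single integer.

A backdoor path from N4 to N3 is any simple undirected path whose first edge points into N4 (i.e. leaves N4 via a parent).
Parents of N4: {N9}.
Enumerating:
  P1: N4 <- N9 -> N1 <- N6 -> N2 -> N3
  P2: N4 <- N9 -> N1 <- N2 -> N3
That exhausts the simple backdoor paths. Count: 2.

2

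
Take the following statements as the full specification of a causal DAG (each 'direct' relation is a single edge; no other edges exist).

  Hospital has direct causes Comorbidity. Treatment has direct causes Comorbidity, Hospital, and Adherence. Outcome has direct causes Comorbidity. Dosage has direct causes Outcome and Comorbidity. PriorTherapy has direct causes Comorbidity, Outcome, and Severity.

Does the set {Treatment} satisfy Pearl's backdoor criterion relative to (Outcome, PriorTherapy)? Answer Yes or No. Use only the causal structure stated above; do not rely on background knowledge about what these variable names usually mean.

Backdoor paths from Outcome to PriorTherapy (paths whose first edge points into Outcome):
  P1: Outcome <- Comorbidity -> PriorTherapy
Condition 1 (no descendant of Outcome in the set): holds — descendants of Outcome are {Dosage, PriorTherapy}; none are in {Treatment}.
Condition 2 (every backdoor path blocked by {Treatment}):
  P1: open — no interior node is in the conditioning set.
{Treatment} does not satisfy the backdoor criterion.

No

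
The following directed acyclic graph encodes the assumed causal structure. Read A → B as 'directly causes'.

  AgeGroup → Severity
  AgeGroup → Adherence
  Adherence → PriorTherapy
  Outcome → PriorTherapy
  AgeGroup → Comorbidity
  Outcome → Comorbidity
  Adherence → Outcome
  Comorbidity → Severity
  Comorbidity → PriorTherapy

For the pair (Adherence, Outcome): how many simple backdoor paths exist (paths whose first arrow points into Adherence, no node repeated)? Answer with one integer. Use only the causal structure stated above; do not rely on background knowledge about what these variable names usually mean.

4

A backdoor path from Adherence to Outcome is any simple undirected path whose first edge points into Adherence (i.e. leaves Adherence via a parent).
Parents of Adherence: {AgeGroup}.
Enumerating:
  P1: Adherence <- AgeGroup -> Comorbidity <- Outcome
  P2: Adherence <- AgeGroup -> Comorbidity -> PriorTherapy <- Outcome
  P3: Adherence <- AgeGroup -> Severity <- Comorbidity <- Outcome
  P4: Adherence <- AgeGroup -> Severity <- Comorbidity -> PriorTherapy <- Outcome
That exhausts the simple backdoor paths. Count: 4.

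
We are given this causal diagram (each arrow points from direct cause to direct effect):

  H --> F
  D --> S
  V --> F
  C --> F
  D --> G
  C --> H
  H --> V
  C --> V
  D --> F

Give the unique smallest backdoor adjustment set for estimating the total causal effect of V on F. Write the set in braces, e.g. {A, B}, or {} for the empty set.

Variables eligible for adjustment (non-descendants of V, excluding V and F): {C, D, G, H, S}.
Backdoor paths from V to F:
  P1: V <- C -> H -> F
  P2: V <- C -> F
  P3: V <- H <- C -> F
  P4: V <- H -> F
The empty set is not sufficient: P1 (V <- C -> H -> F) has no collider blocking it and no conditioned non-collider, so it is open.
Try {C, H}:
  P1: blocked at fork node C ∈ conditioning set.
  P2: blocked at fork node C ∈ conditioning set.
  P3: blocked at chain node H ∈ conditioning set.
  P4: blocked at fork node H ∈ conditioning set.
{C, H} contains no descendant of V and blocks every backdoor path.
Every element of {C, H} is needed (dropping C leaves P2 open; dropping H leaves P4 open), so no proper subset is valid.
Among all size-2 subsets of the eligible variables, only {C, H} blocks every backdoor path, so it is the unique smallest valid adjustment set.

{C, H}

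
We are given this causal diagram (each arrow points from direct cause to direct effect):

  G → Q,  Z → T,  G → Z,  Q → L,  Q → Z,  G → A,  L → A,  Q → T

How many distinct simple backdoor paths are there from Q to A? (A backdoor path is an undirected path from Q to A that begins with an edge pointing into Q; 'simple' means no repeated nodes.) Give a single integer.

A backdoor path from Q to A is any simple undirected path whose first edge points into Q (i.e. leaves Q via a parent).
Parents of Q: {G}.
Enumerating:
  P1: Q <- G -> A
That exhausts the simple backdoor paths. Count: 1.

1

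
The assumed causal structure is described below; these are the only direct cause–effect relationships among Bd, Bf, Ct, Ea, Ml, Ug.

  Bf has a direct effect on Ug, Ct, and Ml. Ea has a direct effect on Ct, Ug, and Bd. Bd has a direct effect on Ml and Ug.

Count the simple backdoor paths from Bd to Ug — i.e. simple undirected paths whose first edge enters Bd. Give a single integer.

A backdoor path from Bd to Ug is any simple undirected path whose first edge points into Bd (i.e. leaves Bd via a parent).
Parents of Bd: {Ea}.
Enumerating:
  P1: Bd <- Ea -> Ct <- Bf -> Ug
  P2: Bd <- Ea -> Ug
That exhausts the simple backdoor paths. Count: 2.

2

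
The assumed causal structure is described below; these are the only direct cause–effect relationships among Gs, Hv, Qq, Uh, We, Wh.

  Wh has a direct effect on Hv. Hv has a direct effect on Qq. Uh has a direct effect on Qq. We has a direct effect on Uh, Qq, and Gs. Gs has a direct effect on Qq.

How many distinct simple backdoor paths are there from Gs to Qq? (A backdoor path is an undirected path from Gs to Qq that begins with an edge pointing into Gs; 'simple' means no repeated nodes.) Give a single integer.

2

A backdoor path from Gs to Qq is any simple undirected path whose first edge points into Gs (i.e. leaves Gs via a parent).
Parents of Gs: {We}.
Enumerating:
  P1: Gs <- We -> Uh -> Qq
  P2: Gs <- We -> Qq
That exhausts the simple backdoor paths. Count: 2.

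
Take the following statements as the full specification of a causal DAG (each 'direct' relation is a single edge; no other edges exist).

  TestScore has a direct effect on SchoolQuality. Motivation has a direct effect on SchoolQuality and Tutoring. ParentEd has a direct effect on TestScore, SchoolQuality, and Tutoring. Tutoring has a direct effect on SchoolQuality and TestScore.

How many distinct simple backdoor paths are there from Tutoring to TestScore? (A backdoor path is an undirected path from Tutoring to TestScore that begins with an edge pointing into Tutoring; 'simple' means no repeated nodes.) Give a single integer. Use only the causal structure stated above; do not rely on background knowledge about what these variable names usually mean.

4

A backdoor path from Tutoring to TestScore is any simple undirected path whose first edge points into Tutoring (i.e. leaves Tutoring via a parent).
Parents of Tutoring: {Motivation, ParentEd}.
Enumerating:
  P1: Tutoring <- ParentEd -> TestScore
  P2: Tutoring <- ParentEd -> SchoolQuality <- TestScore
  P3: Tutoring <- Motivation -> SchoolQuality <- ParentEd -> TestScore
  P4: Tutoring <- Motivation -> SchoolQuality <- TestScore
That exhausts the simple backdoor paths. Count: 4.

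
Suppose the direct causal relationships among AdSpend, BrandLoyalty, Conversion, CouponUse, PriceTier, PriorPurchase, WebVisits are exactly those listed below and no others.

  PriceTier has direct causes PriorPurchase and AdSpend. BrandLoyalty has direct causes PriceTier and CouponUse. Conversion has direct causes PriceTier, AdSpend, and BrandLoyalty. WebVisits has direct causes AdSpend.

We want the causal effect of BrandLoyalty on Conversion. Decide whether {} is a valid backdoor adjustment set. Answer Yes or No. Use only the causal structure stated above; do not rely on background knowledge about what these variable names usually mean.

No

Backdoor paths from BrandLoyalty to Conversion (paths whose first edge points into BrandLoyalty):
  P1: BrandLoyalty <- PriceTier <- AdSpend -> Conversion
  P2: BrandLoyalty <- PriceTier -> Conversion
Condition 1 (no descendant of BrandLoyalty in the set): holds — descendants of BrandLoyalty are {Conversion}; none are in {}.
Condition 2 (every backdoor path blocked by {}):
  P1: open — no interior node is in the conditioning set.
  P2: open — no interior node is in the conditioning set.
{} does not satisfy the backdoor criterion.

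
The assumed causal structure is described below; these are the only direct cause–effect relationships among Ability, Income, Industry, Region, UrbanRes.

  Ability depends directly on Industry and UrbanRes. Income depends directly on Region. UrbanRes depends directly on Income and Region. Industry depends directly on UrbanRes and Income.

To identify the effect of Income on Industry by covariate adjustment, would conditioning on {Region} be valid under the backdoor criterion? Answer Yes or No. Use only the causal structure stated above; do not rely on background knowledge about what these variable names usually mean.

Backdoor paths from Income to Industry (paths whose first edge points into Income):
  P1: Income <- Region -> UrbanRes -> Industry
  P2: Income <- Region -> UrbanRes -> Ability <- Industry
Condition 1 (no descendant of Income in the set): holds — descendants of Income are {Ability, Industry, UrbanRes}; none are in {Region}.
Condition 2 (every backdoor path blocked by {Region}):
  P1: blocked at fork node Region ∈ conditioning set.
  P2: blocked at fork node Region ∈ conditioning set.
{Region} satisfies the backdoor criterion.

Yes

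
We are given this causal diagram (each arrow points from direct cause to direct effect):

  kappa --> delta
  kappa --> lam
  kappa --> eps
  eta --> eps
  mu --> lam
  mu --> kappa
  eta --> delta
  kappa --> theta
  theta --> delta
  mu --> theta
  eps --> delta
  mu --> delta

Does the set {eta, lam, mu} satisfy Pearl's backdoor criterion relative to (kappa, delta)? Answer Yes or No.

No

Backdoor paths from kappa to delta (paths whose first edge points into kappa):
  P1: kappa <- mu -> theta -> delta
  P2: kappa <- mu -> delta
Condition 1 (no descendant of kappa in the set): FAILS — lam is a descendant of kappa.
Condition 2 (every backdoor path blocked by {eta, lam, mu}):
  P1: blocked at fork node mu ∈ conditioning set.
  P2: blocked at fork node mu ∈ conditioning set.
{eta, lam, mu} does not satisfy the backdoor criterion.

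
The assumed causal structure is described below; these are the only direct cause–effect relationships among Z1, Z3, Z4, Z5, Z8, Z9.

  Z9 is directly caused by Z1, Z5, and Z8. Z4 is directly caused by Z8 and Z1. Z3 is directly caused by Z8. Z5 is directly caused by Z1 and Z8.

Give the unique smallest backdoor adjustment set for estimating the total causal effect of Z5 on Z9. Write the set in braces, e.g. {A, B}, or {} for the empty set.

{Z1, Z8}

Variables eligible for adjustment (non-descendants of Z5, excluding Z5 and Z9): {Z1, Z3, Z4, Z8}.
Backdoor paths from Z5 to Z9:
  P1: Z5 <- Z8 -> Z4 <- Z1 -> Z9
  P2: Z5 <- Z8 -> Z9
  P3: Z5 <- Z1 -> Z4 <- Z8 -> Z9
  P4: Z5 <- Z1 -> Z9
The empty set is not sufficient: P2 (Z5 <- Z8 -> Z9) has no collider blocking it and no conditioned non-collider, so it is open.
Try {Z1, Z8}:
  P1: blocked at fork node Z8 ∈ conditioning set.
  P2: blocked at fork node Z8 ∈ conditioning set.
  P3: blocked at fork node Z1 ∈ conditioning set.
  P4: blocked at fork node Z1 ∈ conditioning set.
{Z1, Z8} contains no descendant of Z5 and blocks every backdoor path.
Every element of {Z1, Z8} is needed (dropping Z1 leaves P4 open; dropping Z8 leaves P2 open), so no proper subset is valid.
Among all size-2 subsets of the eligible variables, only {Z1, Z8} blocks every backdoor path, so it is the unique smallest valid adjustment set.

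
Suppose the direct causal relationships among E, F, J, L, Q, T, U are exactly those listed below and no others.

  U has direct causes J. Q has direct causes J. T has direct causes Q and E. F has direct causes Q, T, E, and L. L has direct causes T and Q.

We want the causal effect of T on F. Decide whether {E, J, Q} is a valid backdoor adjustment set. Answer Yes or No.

Backdoor paths from T to F (paths whose first edge points into T):
  P1: T <- E -> F
  P2: T <- Q -> L -> F
  P3: T <- Q -> F
Condition 1 (no descendant of T in the set): holds — descendants of T are {F, L}; none are in {E, J, Q}.
Condition 2 (every backdoor path blocked by {E, J, Q}):
  P1: blocked at fork node E ∈ conditioning set.
  P2: blocked at fork node Q ∈ conditioning set.
  P3: blocked at fork node Q ∈ conditioning set.
{E, J, Q} satisfies the backdoor criterion.

Yes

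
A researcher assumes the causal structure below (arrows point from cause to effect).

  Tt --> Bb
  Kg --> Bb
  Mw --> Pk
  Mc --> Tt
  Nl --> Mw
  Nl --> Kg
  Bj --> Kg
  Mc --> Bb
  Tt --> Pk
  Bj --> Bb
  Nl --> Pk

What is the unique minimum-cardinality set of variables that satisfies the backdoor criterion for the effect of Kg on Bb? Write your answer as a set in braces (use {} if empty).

{Bj}

Variables eligible for adjustment (non-descendants of Kg, excluding Kg and Bb): {Bj, Mc, Mw, Nl, Pk, Tt}.
Backdoor paths from Kg to Bb:
  P1: Kg <- Nl -> Mw -> Pk <- Tt <- Mc -> Bb
  P2: Kg <- Nl -> Mw -> Pk <- Tt -> Bb
  P3: Kg <- Nl -> Pk <- Tt <- Mc -> Bb
  P4: Kg <- Nl -> Pk <- Tt -> Bb
  P5: Kg <- Bj -> Bb
The empty set is not sufficient: P5 (Kg <- Bj -> Bb) has no collider blocking it and no conditioned non-collider, so it is open.
Try {Bj}:
  P1: blocked at collider Pk (neither it nor any descendant is in the conditioning set).
  P2: blocked at collider Pk (neither it nor any descendant is in the conditioning set).
  P3: blocked at collider Pk (neither it nor any descendant is in the conditioning set).
  P4: blocked at collider Pk (neither it nor any descendant is in the conditioning set).
  P5: blocked at fork node Bj ∈ conditioning set.
{Bj} contains no descendant of Kg and blocks every backdoor path.
No other singleton works — e.g. {Nl} leaves P5 open — so {Bj} is the unique smallest valid adjustment set.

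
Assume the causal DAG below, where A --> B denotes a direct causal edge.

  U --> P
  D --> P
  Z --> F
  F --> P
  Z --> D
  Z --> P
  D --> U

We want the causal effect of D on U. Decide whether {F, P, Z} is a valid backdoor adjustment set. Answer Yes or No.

Backdoor paths from D to U (paths whose first edge points into D):
  P1: D <- Z -> F -> P <- U
  P2: D <- Z -> P <- U
Condition 1 (no descendant of D in the set): FAILS — P is a descendant of D.
Condition 2 (every backdoor path blocked by {F, P, Z}):
  P1: blocked at fork node Z ∈ conditioning set.
  P2: blocked at fork node Z ∈ conditioning set.
{F, P, Z} does not satisfy the backdoor criterion.

No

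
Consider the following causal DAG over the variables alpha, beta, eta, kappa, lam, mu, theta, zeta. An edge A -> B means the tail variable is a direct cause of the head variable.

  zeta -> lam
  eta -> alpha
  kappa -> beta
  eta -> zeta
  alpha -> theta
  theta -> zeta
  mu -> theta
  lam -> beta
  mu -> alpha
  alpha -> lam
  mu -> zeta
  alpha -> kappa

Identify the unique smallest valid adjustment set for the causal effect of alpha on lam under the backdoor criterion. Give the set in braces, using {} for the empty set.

{eta, mu}

Variables eligible for adjustment (non-descendants of alpha, excluding alpha and lam): {eta, mu}.
Backdoor paths from alpha to lam:
  P1: alpha <- eta -> zeta -> lam
  P2: alpha <- mu -> theta -> zeta -> lam
  P3: alpha <- mu -> zeta -> lam
The empty set is not sufficient: P1 (alpha <- eta -> zeta -> lam) has no collider blocking it and no conditioned non-collider, so it is open.
Try {eta, mu}:
  P1: blocked at fork node eta ∈ conditioning set.
  P2: blocked at fork node mu ∈ conditioning set.
  P3: blocked at fork node mu ∈ conditioning set.
{eta, mu} contains no descendant of alpha and blocks every backdoor path.
Every element of {eta, mu} is needed (dropping eta leaves P1 open; dropping mu leaves P2 open), so no proper subset is valid.
Among all size-2 subsets of the eligible variables, only {eta, mu} blocks every backdoor path, so it is the unique smallest valid adjustment set.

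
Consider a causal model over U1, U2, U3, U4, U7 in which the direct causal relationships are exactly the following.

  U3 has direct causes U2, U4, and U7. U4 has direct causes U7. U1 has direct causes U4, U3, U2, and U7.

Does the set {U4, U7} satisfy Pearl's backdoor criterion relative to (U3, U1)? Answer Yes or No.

Backdoor paths from U3 to U1 (paths whose first edge points into U3):
  P1: U3 <- U7 -> U4 -> U1
  P2: U3 <- U7 -> U1
  P3: U3 <- U2 -> U1
  P4: U3 <- U4 <- U7 -> U1
  P5: U3 <- U4 -> U1
Condition 1 (no descendant of U3 in the set): holds — descendants of U3 are {U1}; none are in {U4, U7}.
Condition 2 (every backdoor path blocked by {U4, U7}):
  P1: blocked at fork node U7 ∈ conditioning set.
  P2: blocked at fork node U7 ∈ conditioning set.
  P3: open — no interior node is in the conditioning set.
  P4: blocked at chain node U4 ∈ conditioning set.
  P5: blocked at fork node U4 ∈ conditioning set.
{U4, U7} does not satisfy the backdoor criterion.

No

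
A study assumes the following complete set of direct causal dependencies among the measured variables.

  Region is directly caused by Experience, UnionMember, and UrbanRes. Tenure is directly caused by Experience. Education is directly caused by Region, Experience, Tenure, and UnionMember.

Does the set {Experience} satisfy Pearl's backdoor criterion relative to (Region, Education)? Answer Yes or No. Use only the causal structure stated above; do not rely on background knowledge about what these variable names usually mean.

Backdoor paths from Region to Education (paths whose first edge points into Region):
  P1: Region <- Experience -> Tenure -> Education
  P2: Region <- Experience -> Education
  P3: Region <- UnionMember -> Education
Condition 1 (no descendant of Region in the set): holds — descendants of Region are {Education}; none are in {Experience}.
Condition 2 (every backdoor path blocked by {Experience}):
  P1: blocked at fork node Experience ∈ conditioning set.
  P2: blocked at fork node Experience ∈ conditioning set.
  P3: open — no interior node is in the conditioning set.
{Experience} does not satisfy the backdoor criterion.

No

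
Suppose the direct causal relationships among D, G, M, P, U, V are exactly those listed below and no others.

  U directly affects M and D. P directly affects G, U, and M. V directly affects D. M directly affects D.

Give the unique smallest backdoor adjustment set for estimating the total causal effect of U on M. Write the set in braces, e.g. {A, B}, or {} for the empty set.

Variables eligible for adjustment (non-descendants of U, excluding U and M): {G, P, V}.
Backdoor paths from U to M:
  P1: U <- P -> M
The empty set is not sufficient: P1 (U <- P -> M) has no collider blocking it and no conditioned non-collider, so it is open.
Try {P}:
  P1: blocked at fork node P ∈ conditioning set.
{P} contains no descendant of U and blocks every backdoor path.
No other singleton works — e.g. {V} leaves P1 open — so {P} is the unique smallest valid adjustment set.

{P}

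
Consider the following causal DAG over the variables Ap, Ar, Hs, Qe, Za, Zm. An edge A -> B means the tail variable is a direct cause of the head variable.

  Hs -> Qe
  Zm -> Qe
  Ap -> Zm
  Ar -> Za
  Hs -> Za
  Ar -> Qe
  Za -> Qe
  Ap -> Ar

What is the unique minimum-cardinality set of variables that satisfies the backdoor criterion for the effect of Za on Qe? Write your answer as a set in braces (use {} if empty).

{Ar, Hs}

Variables eligible for adjustment (non-descendants of Za, excluding Za and Qe): {Ap, Ar, Hs, Zm}.
Backdoor paths from Za to Qe:
  P1: Za <- Ar <- Ap -> Zm -> Qe
  P2: Za <- Ar -> Qe
  P3: Za <- Hs -> Qe
The empty set is not sufficient: P1 (Za <- Ar <- Ap -> Zm -> Qe) has no collider blocking it and no conditioned non-collider, so it is open.
Try {Ar, Hs}:
  P1: blocked at chain node Ar ∈ conditioning set.
  P2: blocked at fork node Ar ∈ conditioning set.
  P3: blocked at fork node Hs ∈ conditioning set.
{Ar, Hs} contains no descendant of Za and blocks every backdoor path.
Every element of {Ar, Hs} is needed (dropping Ar leaves P1 open; dropping Hs leaves P3 open), so no proper subset is valid.
Among all size-2 subsets of the eligible variables, only {Ar, Hs} blocks every backdoor path, so it is the unique smallest valid adjustment set.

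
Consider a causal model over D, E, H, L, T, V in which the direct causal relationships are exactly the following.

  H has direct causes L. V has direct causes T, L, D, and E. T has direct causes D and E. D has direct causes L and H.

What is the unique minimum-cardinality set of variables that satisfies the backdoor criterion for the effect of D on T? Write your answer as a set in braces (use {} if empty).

Variables eligible for adjustment (non-descendants of D, excluding D and T): {E, H, L}.
Backdoor paths from D to T:
  P1: D <- L -> V <- E -> T
  P2: D <- L -> V <- T
  P3: D <- H <- L -> V <- E -> T
  P4: D <- H <- L -> V <- T
Each backdoor path contains an unconditioned collider, so every path is already blocked with the empty conditioning set:
  P1: blocked at collider V (neither it nor any descendant is in the conditioning set).
  P2: blocked at collider V (neither it nor any descendant is in the conditioning set).
  P3: blocked at collider V (neither it nor any descendant is in the conditioning set).
  P4: blocked at collider V (neither it nor any descendant is in the conditioning set).
The empty set is therefore the unique smallest valid set.

{}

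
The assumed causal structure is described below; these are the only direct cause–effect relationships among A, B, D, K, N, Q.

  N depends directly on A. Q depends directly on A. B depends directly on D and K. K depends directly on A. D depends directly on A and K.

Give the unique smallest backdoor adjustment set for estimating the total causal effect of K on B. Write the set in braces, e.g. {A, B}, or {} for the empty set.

Variables eligible for adjustment (non-descendants of K, excluding K and B): {A, N, Q}.
Backdoor paths from K to B:
  P1: K <- A -> D -> B
The empty set is not sufficient: P1 (K <- A -> D -> B) has no collider blocking it and no conditioned non-collider, so it is open.
Try {A}:
  P1: blocked at fork node A ∈ conditioning set.
{A} contains no descendant of K and blocks every backdoor path.
No other singleton works — e.g. {N} leaves P1 open — so {A} is the unique smallest valid adjustment set.

{A}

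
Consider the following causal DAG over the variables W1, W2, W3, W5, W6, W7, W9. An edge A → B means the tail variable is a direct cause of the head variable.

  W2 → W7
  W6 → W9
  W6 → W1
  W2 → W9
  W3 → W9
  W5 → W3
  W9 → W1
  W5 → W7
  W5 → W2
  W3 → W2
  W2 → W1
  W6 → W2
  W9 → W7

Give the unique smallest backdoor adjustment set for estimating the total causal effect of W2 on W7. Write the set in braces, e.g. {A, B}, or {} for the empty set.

{W3, W5, W6}

Variables eligible for adjustment (non-descendants of W2, excluding W2 and W7): {W3, W5, W6}.
Backdoor paths from W2 to W7:
  P1: W2 <- W6 -> W9 <- W3 <- W5 -> W7
  P2: W2 <- W6 -> W9 -> W7
  P3: W2 <- W6 -> W1 <- W9 <- W3 <- W5 -> W7
  P4: W2 <- W6 -> W1 <- W9 -> W7
  P5: W2 <- W5 -> W3 -> W9 -> W7
  P6: W2 <- W5 -> W7
  P7: W2 <- W3 <- W5 -> W7
  P8: W2 <- W3 -> W9 -> W7
The empty set is not sufficient: P2 (W2 <- W6 -> W9 -> W7) has no collider blocking it and no conditioned non-collider, so it is open.
Try {W3, W5, W6}:
  P1: blocked at fork node W6 ∈ conditioning set.
  P2: blocked at fork node W6 ∈ conditioning set.
  P3: blocked at fork node W6 ∈ conditioning set.
  P4: blocked at fork node W6 ∈ conditioning set.
  P5: blocked at fork node W5 ∈ conditioning set.
  P6: blocked at fork node W5 ∈ conditioning set.
  P7: blocked at chain node W3 ∈ conditioning set.
  P8: blocked at fork node W3 ∈ conditioning set.
{W3, W5, W6} contains no descendant of W2 and blocks every backdoor path.
Every element of {W3, W5, W6} is needed (dropping W3 leaves P8 open; dropping W5 leaves P6 open; dropping W6 leaves P2 open), so no proper subset is valid.
Among all size-3 subsets of the eligible variables, only {W3, W5, W6} blocks every backdoor path, so it is the unique smallest valid adjustment set.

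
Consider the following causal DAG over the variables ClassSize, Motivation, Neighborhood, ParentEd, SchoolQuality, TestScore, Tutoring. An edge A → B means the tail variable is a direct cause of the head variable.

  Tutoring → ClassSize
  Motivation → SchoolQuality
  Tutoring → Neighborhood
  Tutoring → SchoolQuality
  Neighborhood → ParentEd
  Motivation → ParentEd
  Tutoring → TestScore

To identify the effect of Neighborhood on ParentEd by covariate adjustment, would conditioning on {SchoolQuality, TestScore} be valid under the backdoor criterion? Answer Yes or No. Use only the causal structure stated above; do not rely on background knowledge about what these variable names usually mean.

No

Backdoor paths from Neighborhood to ParentEd (paths whose first edge points into Neighborhood):
  P1: Neighborhood <- Tutoring -> SchoolQuality <- Motivation -> ParentEd
Condition 1 (no descendant of Neighborhood in the set): holds — descendants of Neighborhood are {ParentEd}; none are in {SchoolQuality, TestScore}.
Condition 2 (every backdoor path blocked by {SchoolQuality, TestScore}):
  P1: open — collider(s) SchoolQuality are conditioned on (or have a conditioned descendant) and no non-collider on the path is in the set.
{SchoolQuality, TestScore} does not satisfy the backdoor criterion.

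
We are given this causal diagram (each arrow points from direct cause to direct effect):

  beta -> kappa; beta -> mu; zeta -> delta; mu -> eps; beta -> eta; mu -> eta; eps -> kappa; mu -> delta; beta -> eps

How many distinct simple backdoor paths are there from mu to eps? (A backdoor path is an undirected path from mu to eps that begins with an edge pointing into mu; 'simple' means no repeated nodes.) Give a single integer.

2

A backdoor path from mu to eps is any simple undirected path whose first edge points into mu (i.e. leaves mu via a parent).
Parents of mu: {beta}.
Enumerating:
  P1: mu <- beta -> eps
  P2: mu <- beta -> kappa <- eps
That exhausts the simple backdoor paths. Count: 2.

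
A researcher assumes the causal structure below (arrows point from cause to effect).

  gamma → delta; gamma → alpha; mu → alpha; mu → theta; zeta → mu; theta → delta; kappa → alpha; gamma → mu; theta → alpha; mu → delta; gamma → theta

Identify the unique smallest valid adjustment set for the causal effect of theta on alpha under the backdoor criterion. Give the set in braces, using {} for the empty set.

Variables eligible for adjustment (non-descendants of theta, excluding theta and alpha): {gamma, kappa, mu, zeta}.
Backdoor paths from theta to alpha:
  P1: theta <- gamma -> mu -> alpha
  P2: theta <- gamma -> delta <- mu -> alpha
  P3: theta <- gamma -> alpha
  P4: theta <- mu <- gamma -> alpha
  P5: theta <- mu -> delta <- gamma -> alpha
  P6: theta <- mu -> alpha
The empty set is not sufficient: P1 (theta <- gamma -> mu -> alpha) has no collider blocking it and no conditioned non-collider, so it is open.
Try {gamma, mu}:
  P1: blocked at fork node gamma ∈ conditioning set.
  P2: blocked at fork node gamma ∈ conditioning set.
  P3: blocked at fork node gamma ∈ conditioning set.
  P4: blocked at chain node mu ∈ conditioning set.
  P5: blocked at fork node mu ∈ conditioning set.
  P6: blocked at fork node mu ∈ conditioning set.
{gamma, mu} contains no descendant of theta and blocks every backdoor path.
Every element of {gamma, mu} is needed (dropping gamma leaves P3 open; dropping mu leaves P6 open), so no proper subset is valid.
Among all size-2 subsets of the eligible variables, only {gamma, mu} blocks every backdoor path, so it is the unique smallest valid adjustment set.

{gamma, mu}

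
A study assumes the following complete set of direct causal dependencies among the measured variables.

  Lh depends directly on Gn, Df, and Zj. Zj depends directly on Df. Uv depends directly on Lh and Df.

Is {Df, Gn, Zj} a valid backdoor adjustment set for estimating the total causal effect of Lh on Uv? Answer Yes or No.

Yes

Backdoor paths from Lh to Uv (paths whose first edge points into Lh):
  P1: Lh <- Df -> Uv
  P2: Lh <- Zj <- Df -> Uv
Condition 1 (no descendant of Lh in the set): holds — descendants of Lh are {Uv}; none are in {Df, Gn, Zj}.
Condition 2 (every backdoor path blocked by {Df, Gn, Zj}):
  P1: blocked at fork node Df ∈ conditioning set.
  P2: blocked at chain node Zj ∈ conditioning set.
{Df, Gn, Zj} satisfies the backdoor criterion.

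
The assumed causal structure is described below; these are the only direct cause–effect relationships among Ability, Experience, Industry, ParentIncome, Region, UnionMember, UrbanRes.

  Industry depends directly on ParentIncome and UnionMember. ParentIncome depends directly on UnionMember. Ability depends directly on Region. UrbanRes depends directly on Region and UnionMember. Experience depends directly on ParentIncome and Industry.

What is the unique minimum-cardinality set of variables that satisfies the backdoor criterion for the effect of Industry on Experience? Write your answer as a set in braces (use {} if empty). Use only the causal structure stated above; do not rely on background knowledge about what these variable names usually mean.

Variables eligible for adjustment (non-descendants of Industry, excluding Industry and Experience): {Ability, ParentIncome, Region, UnionMember, UrbanRes}.
Backdoor paths from Industry to Experience:
  P1: Industry <- UnionMember -> ParentIncome -> Experience
  P2: Industry <- ParentIncome -> Experience
The empty set is not sufficient: P1 (Industry <- UnionMember -> ParentIncome -> Experience) has no collider blocking it and no conditioned non-collider, so it is open.
Try {ParentIncome}:
  P1: blocked at chain node ParentIncome ∈ conditioning set.
  P2: blocked at fork node ParentIncome ∈ conditioning set.
{ParentIncome} contains no descendant of Industry and blocks every backdoor path.
No other singleton works — e.g. {Region} leaves P1 open — so {ParentIncome} is the unique smallest valid adjustment set.

{ParentIncome}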